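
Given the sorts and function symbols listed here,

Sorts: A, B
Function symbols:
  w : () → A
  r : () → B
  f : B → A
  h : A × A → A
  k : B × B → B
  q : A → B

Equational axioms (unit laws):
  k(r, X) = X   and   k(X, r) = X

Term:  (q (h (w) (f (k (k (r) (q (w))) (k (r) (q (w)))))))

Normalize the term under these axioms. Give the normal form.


1. (q (h (w) (f (k (k (r) (q (w))) (k (r) (q (w)))))))  →  (q (h (w) (f (k (q (w)) (k (r) (q (w)))))))
2. (q (h (w) (f (k (q (w)) (k (r) (q (w)))))))  →  (q (h (w) (f (k (q (w)) (q (w))))))

normal form = (q (h (w) (f (k (q (w)) (q (w))))))


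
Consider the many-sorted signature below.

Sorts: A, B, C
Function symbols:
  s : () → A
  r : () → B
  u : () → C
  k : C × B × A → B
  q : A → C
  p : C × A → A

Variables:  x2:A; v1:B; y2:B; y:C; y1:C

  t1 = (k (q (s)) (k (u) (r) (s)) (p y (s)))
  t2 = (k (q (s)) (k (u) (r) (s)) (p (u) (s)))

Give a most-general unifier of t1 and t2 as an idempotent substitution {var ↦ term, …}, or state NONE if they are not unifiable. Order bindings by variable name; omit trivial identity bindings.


{y ↦ (u)}


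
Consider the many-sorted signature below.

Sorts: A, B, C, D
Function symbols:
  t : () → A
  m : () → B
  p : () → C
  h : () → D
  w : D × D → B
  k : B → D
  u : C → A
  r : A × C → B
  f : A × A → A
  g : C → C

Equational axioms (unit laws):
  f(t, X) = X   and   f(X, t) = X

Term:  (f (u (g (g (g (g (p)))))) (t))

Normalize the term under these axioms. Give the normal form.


1. (f (u (g (g (g (g (p)))))) (t))  →  (u (g (g (g (g (p))))))

normal form = (u (g (g (g (g (p))))))


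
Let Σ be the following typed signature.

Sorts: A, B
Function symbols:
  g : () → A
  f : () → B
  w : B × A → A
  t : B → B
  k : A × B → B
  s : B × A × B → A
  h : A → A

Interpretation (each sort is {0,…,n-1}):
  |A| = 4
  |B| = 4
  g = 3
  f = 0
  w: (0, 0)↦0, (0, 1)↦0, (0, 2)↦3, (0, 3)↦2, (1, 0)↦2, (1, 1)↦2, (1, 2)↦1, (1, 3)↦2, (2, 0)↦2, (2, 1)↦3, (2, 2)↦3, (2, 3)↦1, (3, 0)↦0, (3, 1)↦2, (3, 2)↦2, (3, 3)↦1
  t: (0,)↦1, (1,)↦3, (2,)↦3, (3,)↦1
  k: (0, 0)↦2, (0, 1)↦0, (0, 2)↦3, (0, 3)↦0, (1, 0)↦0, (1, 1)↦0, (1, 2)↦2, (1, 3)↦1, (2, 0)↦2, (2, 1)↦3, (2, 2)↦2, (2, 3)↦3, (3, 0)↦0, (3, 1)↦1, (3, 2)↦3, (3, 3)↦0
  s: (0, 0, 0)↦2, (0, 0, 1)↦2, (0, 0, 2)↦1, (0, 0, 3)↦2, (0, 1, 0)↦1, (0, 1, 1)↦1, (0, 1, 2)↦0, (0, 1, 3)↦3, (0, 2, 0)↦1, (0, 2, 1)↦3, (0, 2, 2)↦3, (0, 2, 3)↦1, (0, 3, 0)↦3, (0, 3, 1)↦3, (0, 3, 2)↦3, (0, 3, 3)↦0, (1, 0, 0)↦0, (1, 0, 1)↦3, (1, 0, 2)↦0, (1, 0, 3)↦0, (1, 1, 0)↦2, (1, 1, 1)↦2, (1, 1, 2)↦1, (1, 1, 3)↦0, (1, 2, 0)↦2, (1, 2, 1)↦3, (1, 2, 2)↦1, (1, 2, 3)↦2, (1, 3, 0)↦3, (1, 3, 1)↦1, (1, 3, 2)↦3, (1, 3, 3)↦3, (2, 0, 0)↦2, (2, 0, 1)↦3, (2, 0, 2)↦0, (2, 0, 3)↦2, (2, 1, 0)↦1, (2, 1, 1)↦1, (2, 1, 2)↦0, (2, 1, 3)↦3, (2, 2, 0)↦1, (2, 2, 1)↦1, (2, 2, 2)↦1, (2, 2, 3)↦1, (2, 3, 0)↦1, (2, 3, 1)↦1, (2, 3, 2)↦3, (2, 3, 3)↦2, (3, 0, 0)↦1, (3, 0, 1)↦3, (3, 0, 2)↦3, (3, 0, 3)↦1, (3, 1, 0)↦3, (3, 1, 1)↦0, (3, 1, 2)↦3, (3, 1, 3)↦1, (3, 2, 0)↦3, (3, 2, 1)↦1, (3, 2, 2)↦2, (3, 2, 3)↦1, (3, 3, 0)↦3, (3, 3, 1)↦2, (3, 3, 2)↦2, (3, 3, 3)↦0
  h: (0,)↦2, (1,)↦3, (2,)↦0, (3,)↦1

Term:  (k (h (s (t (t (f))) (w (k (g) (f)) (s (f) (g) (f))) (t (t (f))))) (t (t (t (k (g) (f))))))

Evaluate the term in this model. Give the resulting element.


value = 1

  f = 0
  (t (f)) = t(0,) = 1
  (t (t (f))) = t(1,) = 3
  g = 3
  f = 0
  (k (g) (f)) = k(3, 0) = 0
  f = 0
  g = 3
  f = 0
  (s (f) (g) (f)) = s(0, 3, 0) = 3
  (w (k (g) (f)) (s (f) (g) (f))) = w(0, 3) = 2
  f = 0
  (t (f)) = t(0,) = 1
  (t (t (f))) = t(1,) = 3
  (s (t (t (f))) (w (k (g) (f)) (s (f) (g) (f))) (t (t (f)))) = s(3, 2, 3) = 1
  (h (s (t (t (f))) (w (k (g) (f)) (s (f) (g) (f))) (t (t (f))))) = h(1,) = 3
  g = 3
  f = 0
  (k (g) (f)) = k(3, 0) = 0
  (t (k (g) (f))) = t(0,) = 1
  (t (t (k (g) (f)))) = t(1,) = 3
  (t (t (t (k (g) (f))))) = t(3,) = 1
  (k (h (s (t (t (f))) (w (k (g) (f)) (s (f) (g) (f))) (t (t (f))))) (t (t (t (k (g) (f)))))) = k(3, 1) = 1


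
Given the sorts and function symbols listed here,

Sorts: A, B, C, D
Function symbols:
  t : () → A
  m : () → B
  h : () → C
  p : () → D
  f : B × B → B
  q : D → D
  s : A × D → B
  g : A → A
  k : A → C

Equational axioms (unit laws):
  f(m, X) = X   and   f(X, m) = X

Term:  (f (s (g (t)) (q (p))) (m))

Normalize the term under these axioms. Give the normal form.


1. (f (s (g (t)) (q (p))) (m))  →  (s (g (t)) (q (p)))

normal form = (s (g (t)) (q (p)))


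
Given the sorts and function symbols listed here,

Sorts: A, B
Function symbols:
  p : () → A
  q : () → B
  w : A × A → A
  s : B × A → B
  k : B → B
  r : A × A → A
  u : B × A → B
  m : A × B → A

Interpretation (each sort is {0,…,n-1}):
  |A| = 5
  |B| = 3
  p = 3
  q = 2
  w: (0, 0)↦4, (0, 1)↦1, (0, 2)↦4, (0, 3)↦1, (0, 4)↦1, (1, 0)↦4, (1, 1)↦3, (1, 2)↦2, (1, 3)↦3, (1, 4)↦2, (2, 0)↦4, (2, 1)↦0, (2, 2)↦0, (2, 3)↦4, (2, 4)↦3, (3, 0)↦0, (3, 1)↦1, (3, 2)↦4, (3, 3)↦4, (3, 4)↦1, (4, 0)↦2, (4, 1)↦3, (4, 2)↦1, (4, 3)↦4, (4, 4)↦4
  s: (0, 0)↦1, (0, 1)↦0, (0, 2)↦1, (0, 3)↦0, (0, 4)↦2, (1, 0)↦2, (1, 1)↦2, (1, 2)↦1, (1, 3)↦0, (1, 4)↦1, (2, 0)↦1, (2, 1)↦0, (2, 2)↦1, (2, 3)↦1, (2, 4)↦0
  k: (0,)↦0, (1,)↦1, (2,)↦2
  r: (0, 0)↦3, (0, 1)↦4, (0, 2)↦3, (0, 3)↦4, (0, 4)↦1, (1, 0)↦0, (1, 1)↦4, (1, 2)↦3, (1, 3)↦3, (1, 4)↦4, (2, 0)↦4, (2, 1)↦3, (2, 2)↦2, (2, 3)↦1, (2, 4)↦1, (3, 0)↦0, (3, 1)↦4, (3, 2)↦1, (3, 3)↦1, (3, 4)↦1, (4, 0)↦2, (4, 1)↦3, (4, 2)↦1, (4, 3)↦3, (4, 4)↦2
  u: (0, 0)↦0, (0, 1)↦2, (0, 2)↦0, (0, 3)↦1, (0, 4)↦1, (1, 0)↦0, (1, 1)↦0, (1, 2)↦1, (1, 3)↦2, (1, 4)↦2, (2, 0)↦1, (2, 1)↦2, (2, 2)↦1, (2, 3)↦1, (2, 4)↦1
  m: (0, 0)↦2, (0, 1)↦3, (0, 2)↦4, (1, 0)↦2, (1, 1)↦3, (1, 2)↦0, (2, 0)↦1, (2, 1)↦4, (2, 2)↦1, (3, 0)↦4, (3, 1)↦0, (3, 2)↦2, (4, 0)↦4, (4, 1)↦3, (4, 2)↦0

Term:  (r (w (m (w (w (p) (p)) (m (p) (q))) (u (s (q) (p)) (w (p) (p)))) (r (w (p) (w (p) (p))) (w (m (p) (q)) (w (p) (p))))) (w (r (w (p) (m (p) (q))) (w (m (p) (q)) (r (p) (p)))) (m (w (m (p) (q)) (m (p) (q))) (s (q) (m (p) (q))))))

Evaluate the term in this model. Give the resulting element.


value = 4

  p = 3
  p = 3
  (w (p) (p)) = w(3, 3) = 4
  p = 3
  q = 2
  (m (p) (q)) = m(3, 2) = 2
  (w (w (p) (p)) (m (p) (q))) = w(4, 2) = 1
  q = 2
  p = 3
  (s (q) (p)) = s(2, 3) = 1
  p = 3
  p = 3
  (w (p) (p)) = w(3, 3) = 4
  (u (s (q) (p)) (w (p) (p))) = u(1, 4) = 2
  (m (w (w (p) (p)) (m (p) (q))) (u (s (q) (p)) (w (p) (p)))) = m(1, 2) = 0
  p = 3
  p = 3
  p = 3
  (w (p) (p)) = w(3, 3) = 4
  (w (p) (w (p) (p))) = w(3, 4) = 1
  p = 3
  q = 2
  (m (p) (q)) = m(3, 2) = 2
  p = 3
  p = 3
  (w (p) (p)) = w(3, 3) = 4
  (w (m (p) (q)) (w (p) (p))) = w(2, 4) = 3
  (r (w (p) (w (p) (p))) (w (m (p) (q)) (w (p) (p)))) = r(1, 3) = 3
  (w (m (w (w (p) (p)) (m (p) (q))) (u (s (q) (p)) (w (p) (p)))) (r (w (p) (w (p) (p))) (w (m (p) (q)) (w (p) (p))))) = w(0, 3) = 1
  p = 3
  p = 3
  q = 2
  (m (p) (q)) = m(3, 2) = 2
  (w (p) (m (p) (q))) = w(3, 2) = 4
  p = 3
  q = 2
  (m (p) (q)) = m(3, 2) = 2
  p = 3
  p = 3
  (r (p) (p)) = r(3, 3) = 1
  (w (m (p) (q)) (r (p) (p))) = w(2, 1) = 0
  (r (w (p) (m (p) (q))) (w (m (p) (q)) (r (p) (p)))) = r(4, 0) = 2
  p = 3
  q = 2
  (m (p) (q)) = m(3, 2) = 2
  p = 3
  q = 2
  (m (p) (q)) = m(3, 2) = 2
  (w (m (p) (q)) (m (p) (q))) = w(2, 2) = 0
  q = 2
  p = 3
  q = 2
  (m (p) (q)) = m(3, 2) = 2
  (s (q) (m (p) (q))) = s(2, 2) = 1
  (m (w (m (p) (q)) (m (p) (q))) (s (q) (m (p) (q)))) = m(0, 1) = 3
  (w (r (w (p) (m (p) (q))) (w (m (p) (q)) (r (p) (p)))) (m (w (m (p) (q)) (m (p) (q))) (s (q) (m (p) (q))))) = w(2, 3) = 4
  (r (w (m (w (w (p) (p)) (m (p) (q))) (u (s (q) (p)) (w (p) (p)))) (r (w (p) (w (p) (p))) (w (m (p) (q)) (w (p) (p))))) (w (r (w (p) (m (p) (q))) (w (m (p) (q)) (r (p) (p)))) (m (w (m (p) (q)) (m (p) (q))) (s (q) (m (p) (q)))))) = r(1, 4) = 4


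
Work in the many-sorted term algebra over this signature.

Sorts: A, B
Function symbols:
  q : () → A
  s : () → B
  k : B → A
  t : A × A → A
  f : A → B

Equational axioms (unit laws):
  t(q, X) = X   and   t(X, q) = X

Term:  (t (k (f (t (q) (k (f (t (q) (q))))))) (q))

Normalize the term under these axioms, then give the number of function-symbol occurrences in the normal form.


size = 5

1. (t (k (f (t (q) (k (f (t (q) (q))))))) (q))  →  (k (f (t (q) (k (f (t (q) (q)))))))
2. (k (f (t (q) (k (f (t (q) (q)))))))  →  (k (f (k (f (t (q) (q))))))
3. (k (f (k (f (t (q) (q))))))  →  (k (f (k (f (q)))))
normal form: (k (f (k (f (q)))))


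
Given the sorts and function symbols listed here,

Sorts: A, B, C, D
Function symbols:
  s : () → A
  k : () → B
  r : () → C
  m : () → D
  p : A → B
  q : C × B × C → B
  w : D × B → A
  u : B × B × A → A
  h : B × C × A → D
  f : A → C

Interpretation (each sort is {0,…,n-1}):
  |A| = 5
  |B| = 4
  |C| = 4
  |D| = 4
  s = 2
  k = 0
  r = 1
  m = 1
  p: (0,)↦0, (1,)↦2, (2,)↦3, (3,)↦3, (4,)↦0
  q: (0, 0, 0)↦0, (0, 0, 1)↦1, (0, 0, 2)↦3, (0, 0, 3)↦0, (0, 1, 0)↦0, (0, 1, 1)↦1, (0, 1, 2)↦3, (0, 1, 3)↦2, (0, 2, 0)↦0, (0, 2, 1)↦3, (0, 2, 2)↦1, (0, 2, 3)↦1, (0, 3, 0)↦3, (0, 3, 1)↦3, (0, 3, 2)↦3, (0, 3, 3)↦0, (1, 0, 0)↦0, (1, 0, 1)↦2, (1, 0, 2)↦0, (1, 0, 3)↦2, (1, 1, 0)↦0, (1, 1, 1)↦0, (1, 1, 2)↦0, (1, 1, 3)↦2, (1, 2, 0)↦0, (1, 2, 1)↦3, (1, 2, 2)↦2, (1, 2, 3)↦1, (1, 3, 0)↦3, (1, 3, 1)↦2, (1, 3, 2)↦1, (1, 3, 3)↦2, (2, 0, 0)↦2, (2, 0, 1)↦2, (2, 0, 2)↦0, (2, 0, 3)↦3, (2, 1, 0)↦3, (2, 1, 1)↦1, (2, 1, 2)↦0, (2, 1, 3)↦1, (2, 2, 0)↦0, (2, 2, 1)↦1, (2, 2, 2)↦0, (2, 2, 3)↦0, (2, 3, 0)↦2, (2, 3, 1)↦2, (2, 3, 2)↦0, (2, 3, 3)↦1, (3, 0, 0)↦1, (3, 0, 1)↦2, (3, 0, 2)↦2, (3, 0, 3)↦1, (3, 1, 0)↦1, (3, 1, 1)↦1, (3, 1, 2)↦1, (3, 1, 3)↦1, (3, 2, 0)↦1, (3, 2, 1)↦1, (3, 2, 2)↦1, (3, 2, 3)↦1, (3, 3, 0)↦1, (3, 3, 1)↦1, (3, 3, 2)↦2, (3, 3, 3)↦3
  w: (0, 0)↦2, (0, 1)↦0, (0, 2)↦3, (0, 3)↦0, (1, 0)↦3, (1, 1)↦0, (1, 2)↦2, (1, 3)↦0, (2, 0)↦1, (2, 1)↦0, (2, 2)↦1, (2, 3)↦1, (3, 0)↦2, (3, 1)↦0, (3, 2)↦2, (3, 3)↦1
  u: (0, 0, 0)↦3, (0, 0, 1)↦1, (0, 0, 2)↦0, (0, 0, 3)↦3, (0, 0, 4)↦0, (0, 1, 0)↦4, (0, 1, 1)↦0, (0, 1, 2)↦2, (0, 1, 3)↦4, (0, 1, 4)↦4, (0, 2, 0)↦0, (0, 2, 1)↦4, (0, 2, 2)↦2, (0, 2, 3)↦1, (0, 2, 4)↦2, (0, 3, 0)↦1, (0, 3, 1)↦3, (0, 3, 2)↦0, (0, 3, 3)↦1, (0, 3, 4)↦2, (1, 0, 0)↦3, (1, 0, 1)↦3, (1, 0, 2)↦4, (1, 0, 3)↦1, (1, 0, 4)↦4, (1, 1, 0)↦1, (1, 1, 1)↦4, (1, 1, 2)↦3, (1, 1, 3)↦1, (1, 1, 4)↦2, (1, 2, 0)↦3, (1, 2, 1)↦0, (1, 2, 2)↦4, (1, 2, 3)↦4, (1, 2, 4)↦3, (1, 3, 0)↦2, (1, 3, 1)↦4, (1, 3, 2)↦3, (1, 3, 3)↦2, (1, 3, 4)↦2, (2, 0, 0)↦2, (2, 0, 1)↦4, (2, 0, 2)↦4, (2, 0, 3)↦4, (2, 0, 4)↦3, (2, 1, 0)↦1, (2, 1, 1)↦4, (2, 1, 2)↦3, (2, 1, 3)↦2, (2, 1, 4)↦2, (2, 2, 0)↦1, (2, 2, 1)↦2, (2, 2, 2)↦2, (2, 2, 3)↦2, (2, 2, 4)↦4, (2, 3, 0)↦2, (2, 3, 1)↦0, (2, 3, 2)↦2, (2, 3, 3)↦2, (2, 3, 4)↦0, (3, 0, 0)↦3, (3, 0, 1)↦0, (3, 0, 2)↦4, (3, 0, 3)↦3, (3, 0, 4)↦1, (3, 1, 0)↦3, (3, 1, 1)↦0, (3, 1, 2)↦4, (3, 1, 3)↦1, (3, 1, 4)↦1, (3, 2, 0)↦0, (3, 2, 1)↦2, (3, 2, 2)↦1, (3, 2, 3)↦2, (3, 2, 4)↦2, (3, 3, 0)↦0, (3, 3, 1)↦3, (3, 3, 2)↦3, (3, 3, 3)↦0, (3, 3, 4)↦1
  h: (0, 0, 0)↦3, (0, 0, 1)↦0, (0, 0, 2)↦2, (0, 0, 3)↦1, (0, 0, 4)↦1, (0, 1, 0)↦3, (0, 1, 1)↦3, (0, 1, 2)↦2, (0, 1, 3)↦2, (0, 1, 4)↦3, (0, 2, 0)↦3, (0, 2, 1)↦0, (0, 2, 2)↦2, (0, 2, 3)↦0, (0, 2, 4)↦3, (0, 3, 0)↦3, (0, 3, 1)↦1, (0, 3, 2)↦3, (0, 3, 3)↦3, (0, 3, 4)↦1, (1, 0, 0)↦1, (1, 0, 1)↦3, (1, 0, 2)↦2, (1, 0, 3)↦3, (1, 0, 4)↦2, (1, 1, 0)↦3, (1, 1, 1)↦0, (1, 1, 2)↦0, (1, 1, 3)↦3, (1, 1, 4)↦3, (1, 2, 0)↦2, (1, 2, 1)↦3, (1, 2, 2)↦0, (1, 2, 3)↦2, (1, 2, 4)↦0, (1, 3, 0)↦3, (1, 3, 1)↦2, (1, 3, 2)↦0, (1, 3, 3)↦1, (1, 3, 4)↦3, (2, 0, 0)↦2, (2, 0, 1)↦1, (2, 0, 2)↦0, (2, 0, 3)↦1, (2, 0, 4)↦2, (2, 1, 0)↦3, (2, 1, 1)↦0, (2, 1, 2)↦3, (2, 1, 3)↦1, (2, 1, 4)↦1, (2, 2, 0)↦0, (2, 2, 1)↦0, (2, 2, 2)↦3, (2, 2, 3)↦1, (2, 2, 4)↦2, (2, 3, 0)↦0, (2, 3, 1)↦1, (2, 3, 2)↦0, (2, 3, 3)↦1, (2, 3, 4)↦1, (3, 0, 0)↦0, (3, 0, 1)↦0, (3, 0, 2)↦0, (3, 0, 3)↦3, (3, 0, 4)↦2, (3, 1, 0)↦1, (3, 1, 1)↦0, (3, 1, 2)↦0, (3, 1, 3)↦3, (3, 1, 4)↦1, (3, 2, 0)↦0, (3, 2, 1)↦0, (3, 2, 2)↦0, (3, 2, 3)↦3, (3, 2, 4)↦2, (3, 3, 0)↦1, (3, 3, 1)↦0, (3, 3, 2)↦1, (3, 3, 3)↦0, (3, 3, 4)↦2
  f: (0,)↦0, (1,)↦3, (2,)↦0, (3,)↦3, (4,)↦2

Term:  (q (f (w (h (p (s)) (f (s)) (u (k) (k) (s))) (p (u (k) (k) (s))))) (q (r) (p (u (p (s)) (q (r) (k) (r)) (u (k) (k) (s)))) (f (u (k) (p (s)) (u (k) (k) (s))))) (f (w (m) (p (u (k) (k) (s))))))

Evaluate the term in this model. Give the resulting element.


value = 1

  s = 2
  (p (s)) = p(2,) = 3
  s = 2
  (f (s)) = f(2,) = 0
  k = 0
  k = 0
  s = 2
  (u (k) (k) (s)) = u(0, 0, 2) = 0
  (h (p (s)) (f (s)) (u (k) (k) (s))) = h(3, 0, 0) = 0
  k = 0
  k = 0
  s = 2
  (u (k) (k) (s)) = u(0, 0, 2) = 0
  (p (u (k) (k) (s))) = p(0,) = 0
  (w (h (p (s)) (f (s)) (u (k) (k) (s))) (p (u (k) (k) (s)))) = w(0, 0) = 2
  (f (w (h (p (s)) (f (s)) (u (k) (k) (s))) (p (u (k) (k) (s))))) = f(2,) = 0
  r = 1
  s = 2
  (p (s)) = p(2,) = 3
  r = 1
  k = 0
  r = 1
  (q (r) (k) (r)) = q(1, 0, 1) = 2
  k = 0
  k = 0
  s = 2
  (u (k) (k) (s)) = u(0, 0, 2) = 0
  (u (p (s)) (q (r) (k) (r)) (u (k) (k) (s))) = u(3, 2, 0) = 0
  (p (u (p (s)) (q (r) (k) (r)) (u (k) (k) (s)))) = p(0,) = 0
  k = 0
  s = 2
  (p (s)) = p(2,) = 3
  k = 0
  k = 0
  s = 2
  (u (k) (k) (s)) = u(0, 0, 2) = 0
  (u (k) (p (s)) (u (k) (k) (s))) = u(0, 3, 0) = 1
  (f (u (k) (p (s)) (u (k) (k) (s)))) = f(1,) = 3
  (q (r) (p (u (p (s)) (q (r) (k) (r)) (u (k) (k) (s)))) (f (u (k) (p (s)) (u (k) (k) (s))))) = q(1, 0, 3) = 2
  m = 1
  k = 0
  k = 0
  s = 2
  (u (k) (k) (s)) = u(0, 0, 2) = 0
  (p (u (k) (k) (s))) = p(0,) = 0
  (w (m) (p (u (k) (k) (s)))) = w(1, 0) = 3
  (f (w (m) (p (u (k) (k) (s))))) = f(3,) = 3
  (q (f (w (h (p (s)) (f (s)) (u (k) (k) (s))) (p (u (k) (k) (s))))) (q (r) (p (u (p (s)) (q (r) (k) (r)) (u (k) (k) (s)))) (f (u (k) (p (s)) (u (k) (k) (s))))) (f (w (m) (p (u (k) (k) (s)))))) = q(0, 2, 3) = 1


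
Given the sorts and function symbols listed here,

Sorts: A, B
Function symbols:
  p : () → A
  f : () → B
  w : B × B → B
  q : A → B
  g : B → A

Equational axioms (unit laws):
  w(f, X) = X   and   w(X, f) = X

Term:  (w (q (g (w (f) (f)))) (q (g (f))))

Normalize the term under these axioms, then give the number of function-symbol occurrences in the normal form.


1. (w (q (g (w (f) (f)))) (q (g (f))))  →  (w (q (g (f))) (q (g (f))))
normal form: (w (q (g (f))) (q (g (f))))

size = 7


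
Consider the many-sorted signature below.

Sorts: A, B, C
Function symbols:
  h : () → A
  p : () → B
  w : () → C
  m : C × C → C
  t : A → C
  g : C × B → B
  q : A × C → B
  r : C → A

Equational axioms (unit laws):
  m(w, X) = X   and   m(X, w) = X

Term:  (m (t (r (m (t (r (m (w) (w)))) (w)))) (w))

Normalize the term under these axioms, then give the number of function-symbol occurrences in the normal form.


1. (m (t (r (m (t (r (m (w) (w)))) (w)))) (w))  →  (t (r (m (t (r (m (w) (w)))) (w))))
2. (t (r (m (t (r (m (w) (w)))) (w))))  →  (t (r (t (r (m (w) (w))))))
3. (t (r (t (r (m (w) (w))))))  →  (t (r (t (r (w)))))
normal form: (t (r (t (r (w)))))

size = 5


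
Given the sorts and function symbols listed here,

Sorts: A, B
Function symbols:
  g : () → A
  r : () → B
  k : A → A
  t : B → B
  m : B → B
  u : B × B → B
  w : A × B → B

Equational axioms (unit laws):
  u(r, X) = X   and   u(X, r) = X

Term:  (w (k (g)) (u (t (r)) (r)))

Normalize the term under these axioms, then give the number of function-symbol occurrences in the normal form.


1. (w (k (g)) (u (t (r)) (r)))  →  (w (k (g)) (t (r)))
normal form: (w (k (g)) (t (r)))

size = 5


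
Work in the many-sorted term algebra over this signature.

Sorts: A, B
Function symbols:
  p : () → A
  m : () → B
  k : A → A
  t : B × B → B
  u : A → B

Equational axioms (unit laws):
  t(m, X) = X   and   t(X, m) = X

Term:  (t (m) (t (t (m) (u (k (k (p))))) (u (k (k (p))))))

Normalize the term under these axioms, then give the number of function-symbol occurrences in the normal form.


size = 9

1. (t (m) (t (t (m) (u (k (k (p))))) (u (k (k (p))))))  →  (t (t (m) (u (k (k (p))))) (u (k (k (p)))))
2. (t (t (m) (u (k (k (p))))) (u (k (k (p)))))  →  (t (u (k (k (p)))) (u (k (k (p)))))
normal form: (t (u (k (k (p)))) (u (k (k (p)))))


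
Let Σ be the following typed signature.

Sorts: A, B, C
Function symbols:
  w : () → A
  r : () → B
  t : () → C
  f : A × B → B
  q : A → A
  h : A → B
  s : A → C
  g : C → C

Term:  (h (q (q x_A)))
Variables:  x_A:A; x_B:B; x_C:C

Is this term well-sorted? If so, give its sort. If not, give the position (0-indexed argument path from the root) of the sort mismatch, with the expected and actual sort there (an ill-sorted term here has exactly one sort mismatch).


      x_A : A
    (q x_A) : A
  (q (q x_A)) : A
(h (q (q x_A))) : B

well-sorted; sort = B


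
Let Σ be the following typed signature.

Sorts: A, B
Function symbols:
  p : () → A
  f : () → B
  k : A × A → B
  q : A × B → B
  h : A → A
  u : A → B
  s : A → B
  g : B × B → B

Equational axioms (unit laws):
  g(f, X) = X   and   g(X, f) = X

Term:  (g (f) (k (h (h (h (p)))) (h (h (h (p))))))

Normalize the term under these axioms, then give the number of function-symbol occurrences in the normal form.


size = 9

1. (g (f) (k (h (h (h (p)))) (h (h (h (p))))))  →  (k (h (h (h (p)))) (h (h (h (p)))))
normal form: (k (h (h (h (p)))) (h (h (h (p)))))


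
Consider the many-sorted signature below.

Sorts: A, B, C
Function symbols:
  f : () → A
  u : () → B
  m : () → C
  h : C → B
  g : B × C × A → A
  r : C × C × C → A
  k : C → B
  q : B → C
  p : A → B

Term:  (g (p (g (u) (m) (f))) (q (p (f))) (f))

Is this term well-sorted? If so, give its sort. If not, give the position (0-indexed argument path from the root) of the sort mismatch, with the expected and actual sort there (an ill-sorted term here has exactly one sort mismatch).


      (u) : B
      (m) : C
      (f) : A
    (g (u) (m) (f)) : A
  (p (g (u) (m) (f))) : B
      (f) : A
    (p (f)) : B
  (q (p (f))) : C
  (f) : A
(g (p (g (u) (m) (f))) (q (p (f))) (f)) : A

well-sorted; sort = A


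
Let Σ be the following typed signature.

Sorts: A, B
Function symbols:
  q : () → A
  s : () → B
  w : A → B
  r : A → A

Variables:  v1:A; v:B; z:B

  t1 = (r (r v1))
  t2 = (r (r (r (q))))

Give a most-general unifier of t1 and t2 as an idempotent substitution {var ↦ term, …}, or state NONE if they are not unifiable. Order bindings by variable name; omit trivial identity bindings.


{v1 ↦ (r (q))}


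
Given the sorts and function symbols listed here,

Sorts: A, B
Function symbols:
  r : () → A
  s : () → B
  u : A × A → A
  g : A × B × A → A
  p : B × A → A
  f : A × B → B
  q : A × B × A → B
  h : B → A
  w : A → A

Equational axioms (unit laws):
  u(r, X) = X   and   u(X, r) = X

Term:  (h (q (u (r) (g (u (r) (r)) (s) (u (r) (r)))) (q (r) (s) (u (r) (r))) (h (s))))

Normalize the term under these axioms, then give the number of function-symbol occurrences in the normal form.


1. (h (q (u (r) (g (u (r) (r)) (s) (u (r) (r)))) (q (r) (s) (u (r) (r))) (h (s))))  →  (h (q (g (u (r) (r)) (s) (u (r) (r))) (q (r) (s) (u (r) (r))) (h (s))))
2. (h (q (g (u (r) (r)) (s) (u (r) (r))) (q (r) (s) (u (r) (r))) (h (s))))  →  (h (q (g (r) (s) (u (r) (r))) (q (r) (s) (u (r) (r))) (h (s))))
3. (h (q (g (r) (s) (u (r) (r))) (q (r) (s) (u (r) (r))) (h (s))))  →  (h (q (g (r) (s) (r)) (q (r) (s) (u (r) (r))) (h (s))))
4. (h (q (g (r) (s) (r)) (q (r) (s) (u (r) (r))) (h (s))))  →  (h (q (g (r) (s) (r)) (q (r) (s) (r)) (h (s))))
normal form: (h (q (g (r) (s) (r)) (q (r) (s) (r)) (h (s))))

size = 12


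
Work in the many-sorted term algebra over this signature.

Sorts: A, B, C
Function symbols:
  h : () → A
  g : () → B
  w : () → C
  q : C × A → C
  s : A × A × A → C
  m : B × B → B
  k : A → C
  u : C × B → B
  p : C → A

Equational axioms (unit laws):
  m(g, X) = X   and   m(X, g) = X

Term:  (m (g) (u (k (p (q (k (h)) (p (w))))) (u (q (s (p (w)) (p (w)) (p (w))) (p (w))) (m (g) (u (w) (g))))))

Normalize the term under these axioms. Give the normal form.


1. (m (g) (u (k (p (q (k (h)) (p (w))))) (u (q (s (p (w)) (p (w)) (p (w))) (p (w))) (m (g) (u (w) (g))))))  →  (u (k (p (q (k (h)) (p (w))))) (u (q (s (p (w)) (p (w)) (p (w))) (p (w))) (m (g) (u (w) (g)))))
2. (u (k (p (q (k (h)) (p (w))))) (u (q (s (p (w)) (p (w)) (p (w))) (p (w))) (m (g) (u (w) (g)))))  →  (u (k (p (q (k (h)) (p (w))))) (u (q (s (p (w)) (p (w)) (p (w))) (p (w))) (u (w) (g))))

normal form = (u (k (p (q (k (h)) (p (w))))) (u (q (s (p (w)) (p (w)) (p (w))) (p (w))) (u (w) (g))))


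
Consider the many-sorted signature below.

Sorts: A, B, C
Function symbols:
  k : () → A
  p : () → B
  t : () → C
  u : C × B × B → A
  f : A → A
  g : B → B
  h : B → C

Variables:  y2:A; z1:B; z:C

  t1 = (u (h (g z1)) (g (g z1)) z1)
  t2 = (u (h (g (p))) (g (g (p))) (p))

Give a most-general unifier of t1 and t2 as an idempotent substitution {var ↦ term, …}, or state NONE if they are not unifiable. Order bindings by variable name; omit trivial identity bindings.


{z1 ↦ (p)}


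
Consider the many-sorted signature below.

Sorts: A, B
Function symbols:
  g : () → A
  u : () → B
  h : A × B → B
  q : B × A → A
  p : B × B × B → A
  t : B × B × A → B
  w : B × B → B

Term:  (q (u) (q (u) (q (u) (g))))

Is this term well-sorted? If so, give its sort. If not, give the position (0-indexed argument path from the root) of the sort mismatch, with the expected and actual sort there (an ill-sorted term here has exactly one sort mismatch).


  (u) : B
    (u) : B
      (u) : B
      (g) : A
    (q (u) (g)) : A
  (q (u) (q (u) (g))) : A
(q (u) (q (u) (q (u) (g)))) : A

well-sorted; sort = A


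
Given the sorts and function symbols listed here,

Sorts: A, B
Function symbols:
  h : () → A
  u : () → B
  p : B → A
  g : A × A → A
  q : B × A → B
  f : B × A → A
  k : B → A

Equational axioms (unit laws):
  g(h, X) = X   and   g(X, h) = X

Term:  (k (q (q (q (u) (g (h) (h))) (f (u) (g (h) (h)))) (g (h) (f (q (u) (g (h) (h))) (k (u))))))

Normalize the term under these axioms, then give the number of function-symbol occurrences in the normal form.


size = 15

1. (k (q (q (q (u) (g (h) (h))) (f (u) (g (h) (h)))) (g (h) (f (q (u) (g (h) (h))) (k (u))))))  →  (k (q (q (q (u) (h)) (f (u) (g (h) (h)))) (g (h) (f (q (u) (g (h) (h))) (k (u))))))
2. (k (q (q (q (u) (h)) (f (u) (g (h) (h)))) (g (h) (f (q (u) (g (h) (h))) (k (u))))))  →  (k (q (q (q (u) (h)) (f (u) (h))) (g (h) (f (q (u) (g (h) (h))) (k (u))))))
3. (k (q (q (q (u) (h)) (f (u) (h))) (g (h) (f (q (u) (g (h) (h))) (k (u))))))  →  (k (q (q (q (u) (h)) (f (u) (h))) (f (q (u) (g (h) (h))) (k (u)))))
4. (k (q (q (q (u) (h)) (f (u) (h))) (f (q (u) (g (h) (h))) (k (u)))))  →  (k (q (q (q (u) (h)) (f (u) (h))) (f (q (u) (h)) (k (u)))))
normal form: (k (q (q (q (u) (h)) (f (u) (h))) (f (q (u) (h)) (k (u)))))


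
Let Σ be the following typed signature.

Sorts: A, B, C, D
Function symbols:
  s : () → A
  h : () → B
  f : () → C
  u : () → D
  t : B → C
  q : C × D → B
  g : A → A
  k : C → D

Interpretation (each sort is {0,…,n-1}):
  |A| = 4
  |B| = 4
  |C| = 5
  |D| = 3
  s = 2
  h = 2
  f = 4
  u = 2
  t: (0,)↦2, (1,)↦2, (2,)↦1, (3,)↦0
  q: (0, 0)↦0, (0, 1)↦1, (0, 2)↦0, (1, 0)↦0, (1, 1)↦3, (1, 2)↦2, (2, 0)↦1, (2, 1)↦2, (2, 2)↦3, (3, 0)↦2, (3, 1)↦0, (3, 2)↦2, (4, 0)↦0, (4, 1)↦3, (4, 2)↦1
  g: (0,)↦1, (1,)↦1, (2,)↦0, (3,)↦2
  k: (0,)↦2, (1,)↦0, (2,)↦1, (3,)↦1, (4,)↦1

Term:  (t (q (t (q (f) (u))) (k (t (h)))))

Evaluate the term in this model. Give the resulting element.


value = 2

  f = 4
  u = 2
  (q (f) (u)) = q(4, 2) = 1
  (t (q (f) (u))) = t(1,) = 2
  h = 2
  (t (h)) = t(2,) = 1
  (k (t (h))) = k(1,) = 0
  (q (t (q (f) (u))) (k (t (h)))) = q(2, 0) = 1
  (t (q (t (q (f) (u))) (k (t (h))))) = t(1,) = 2


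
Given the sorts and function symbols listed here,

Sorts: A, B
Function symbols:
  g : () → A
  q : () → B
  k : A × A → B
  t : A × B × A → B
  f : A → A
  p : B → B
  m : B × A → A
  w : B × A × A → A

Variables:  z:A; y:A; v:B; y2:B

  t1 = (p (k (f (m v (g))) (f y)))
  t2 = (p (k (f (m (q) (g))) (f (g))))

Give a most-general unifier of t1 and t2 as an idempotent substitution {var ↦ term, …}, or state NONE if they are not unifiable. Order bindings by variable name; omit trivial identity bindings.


{v ↦ (q), y ↦ (g)}


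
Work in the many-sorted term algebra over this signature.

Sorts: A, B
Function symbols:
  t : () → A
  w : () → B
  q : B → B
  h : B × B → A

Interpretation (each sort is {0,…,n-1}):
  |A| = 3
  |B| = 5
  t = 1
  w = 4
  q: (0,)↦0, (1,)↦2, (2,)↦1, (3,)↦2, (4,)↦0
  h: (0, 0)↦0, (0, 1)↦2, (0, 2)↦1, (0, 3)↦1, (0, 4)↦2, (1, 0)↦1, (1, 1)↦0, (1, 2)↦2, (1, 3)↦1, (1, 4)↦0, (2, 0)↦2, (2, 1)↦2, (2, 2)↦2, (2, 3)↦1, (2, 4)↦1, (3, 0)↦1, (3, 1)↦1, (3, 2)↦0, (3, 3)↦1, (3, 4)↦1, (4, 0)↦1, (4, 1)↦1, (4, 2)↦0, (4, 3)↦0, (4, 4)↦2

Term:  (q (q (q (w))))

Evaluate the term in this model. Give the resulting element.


value = 0

  w = 4
  (q (w)) = q(4,) = 0
  (q (q (w))) = q(0,) = 0
  (q (q (q (w)))) = q(0,) = 0


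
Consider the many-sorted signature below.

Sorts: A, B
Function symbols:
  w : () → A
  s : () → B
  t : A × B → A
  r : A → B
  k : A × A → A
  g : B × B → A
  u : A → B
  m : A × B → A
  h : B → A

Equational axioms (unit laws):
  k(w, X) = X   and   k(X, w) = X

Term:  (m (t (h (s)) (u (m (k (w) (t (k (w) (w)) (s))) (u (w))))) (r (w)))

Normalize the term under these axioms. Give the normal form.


1. (m (t (h (s)) (u (m (k (w) (t (k (w) (w)) (s))) (u (w))))) (r (w)))  →  (m (t (h (s)) (u (m (t (k (w) (w)) (s)) (u (w))))) (r (w)))
2. (m (t (h (s)) (u (m (t (k (w) (w)) (s)) (u (w))))) (r (w)))  →  (m (t (h (s)) (u (m (t (w) (s)) (u (w))))) (r (w)))

normal form = (m (t (h (s)) (u (m (t (w) (s)) (u (w))))) (r (w)))


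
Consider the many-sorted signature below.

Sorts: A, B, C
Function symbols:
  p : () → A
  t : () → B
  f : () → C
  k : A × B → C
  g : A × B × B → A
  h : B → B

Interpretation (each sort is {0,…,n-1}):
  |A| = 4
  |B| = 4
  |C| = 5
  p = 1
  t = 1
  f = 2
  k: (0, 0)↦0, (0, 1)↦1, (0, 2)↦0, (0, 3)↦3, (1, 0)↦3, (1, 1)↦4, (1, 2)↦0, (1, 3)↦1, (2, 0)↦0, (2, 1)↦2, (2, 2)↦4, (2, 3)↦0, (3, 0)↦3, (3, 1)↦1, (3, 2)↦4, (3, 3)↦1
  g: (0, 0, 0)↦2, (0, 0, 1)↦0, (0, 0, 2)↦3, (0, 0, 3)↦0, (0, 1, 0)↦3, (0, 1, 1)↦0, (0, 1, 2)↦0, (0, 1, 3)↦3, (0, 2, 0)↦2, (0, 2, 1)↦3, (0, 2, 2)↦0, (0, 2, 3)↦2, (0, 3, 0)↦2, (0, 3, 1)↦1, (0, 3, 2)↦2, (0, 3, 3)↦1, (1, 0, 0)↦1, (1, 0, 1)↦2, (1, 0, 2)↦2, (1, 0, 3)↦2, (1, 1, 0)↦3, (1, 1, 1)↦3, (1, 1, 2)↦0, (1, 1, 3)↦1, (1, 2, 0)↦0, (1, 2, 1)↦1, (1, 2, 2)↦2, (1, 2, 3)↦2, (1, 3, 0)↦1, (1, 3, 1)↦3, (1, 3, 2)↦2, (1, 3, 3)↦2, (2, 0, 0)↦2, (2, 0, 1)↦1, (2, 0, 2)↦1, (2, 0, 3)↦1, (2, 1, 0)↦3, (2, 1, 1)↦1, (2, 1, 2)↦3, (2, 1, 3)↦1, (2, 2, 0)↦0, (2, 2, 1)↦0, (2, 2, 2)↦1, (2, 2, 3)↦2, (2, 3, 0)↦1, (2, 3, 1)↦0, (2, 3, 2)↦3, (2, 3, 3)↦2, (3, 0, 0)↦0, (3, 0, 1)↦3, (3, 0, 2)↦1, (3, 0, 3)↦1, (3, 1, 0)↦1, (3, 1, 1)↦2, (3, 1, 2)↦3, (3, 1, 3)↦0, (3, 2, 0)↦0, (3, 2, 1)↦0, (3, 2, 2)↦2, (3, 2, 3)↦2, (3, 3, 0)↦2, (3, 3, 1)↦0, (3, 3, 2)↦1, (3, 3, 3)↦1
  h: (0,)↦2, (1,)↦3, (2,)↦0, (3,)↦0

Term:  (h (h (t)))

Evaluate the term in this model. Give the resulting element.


value = 0

  t = 1
  (h (t)) = h(1,) = 3
  (h (h (t))) = h(3,) = 0


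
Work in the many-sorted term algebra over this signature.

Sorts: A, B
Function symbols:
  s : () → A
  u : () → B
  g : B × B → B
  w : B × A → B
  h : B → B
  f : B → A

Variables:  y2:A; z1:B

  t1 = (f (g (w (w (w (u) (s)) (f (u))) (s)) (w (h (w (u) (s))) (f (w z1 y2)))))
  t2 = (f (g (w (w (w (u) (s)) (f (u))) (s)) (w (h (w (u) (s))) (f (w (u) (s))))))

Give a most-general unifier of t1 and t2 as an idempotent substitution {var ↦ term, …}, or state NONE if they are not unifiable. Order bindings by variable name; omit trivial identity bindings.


{y2 ↦ (s), z1 ↦ (u)}


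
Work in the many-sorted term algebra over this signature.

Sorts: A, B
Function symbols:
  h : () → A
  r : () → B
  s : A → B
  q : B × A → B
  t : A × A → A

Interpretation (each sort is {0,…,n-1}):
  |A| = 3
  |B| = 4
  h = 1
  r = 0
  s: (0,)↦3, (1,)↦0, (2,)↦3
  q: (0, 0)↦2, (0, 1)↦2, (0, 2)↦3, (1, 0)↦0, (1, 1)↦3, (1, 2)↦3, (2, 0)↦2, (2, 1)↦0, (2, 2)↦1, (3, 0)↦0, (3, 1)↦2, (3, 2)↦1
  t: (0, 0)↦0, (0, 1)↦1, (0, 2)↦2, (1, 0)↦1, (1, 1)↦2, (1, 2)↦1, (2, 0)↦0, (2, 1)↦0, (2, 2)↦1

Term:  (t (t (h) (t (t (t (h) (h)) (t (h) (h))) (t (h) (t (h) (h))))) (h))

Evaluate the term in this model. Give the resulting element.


value = 2

  h = 1
  h = 1
  h = 1
  (t (h) (h)) = t(1, 1) = 2
  h = 1
  h = 1
  (t (h) (h)) = t(1, 1) = 2
  (t (t (h) (h)) (t (h) (h))) = t(2, 2) = 1
  h = 1
  h = 1
  h = 1
  (t (h) (h)) = t(1, 1) = 2
  (t (h) (t (h) (h))) = t(1, 2) = 1
  (t (t (t (h) (h)) (t (h) (h))) (t (h) (t (h) (h)))) = t(1, 1) = 2
  (t (h) (t (t (t (h) (h)) (t (h) (h))) (t (h) (t (h) (h))))) = t(1, 2) = 1
  h = 1
  (t (t (h) (t (t (t (h) (h)) (t (h) (h))) (t (h) (t (h) (h))))) (h)) = t(1, 1) = 2


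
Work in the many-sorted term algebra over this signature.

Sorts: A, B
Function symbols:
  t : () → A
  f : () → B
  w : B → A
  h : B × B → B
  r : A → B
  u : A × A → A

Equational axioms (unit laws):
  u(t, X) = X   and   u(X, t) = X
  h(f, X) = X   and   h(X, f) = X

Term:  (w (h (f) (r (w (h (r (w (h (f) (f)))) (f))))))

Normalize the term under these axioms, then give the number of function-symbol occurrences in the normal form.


size = 6

1. (w (h (f) (r (w (h (r (w (h (f) (f)))) (f))))))  →  (w (r (w (h (r (w (h (f) (f)))) (f)))))
2. (w (r (w (h (r (w (h (f) (f)))) (f)))))  →  (w (r (w (r (w (h (f) (f)))))))
3. (w (r (w (r (w (h (f) (f)))))))  →  (w (r (w (r (w (f))))))
normal form: (w (r (w (r (w (f))))))


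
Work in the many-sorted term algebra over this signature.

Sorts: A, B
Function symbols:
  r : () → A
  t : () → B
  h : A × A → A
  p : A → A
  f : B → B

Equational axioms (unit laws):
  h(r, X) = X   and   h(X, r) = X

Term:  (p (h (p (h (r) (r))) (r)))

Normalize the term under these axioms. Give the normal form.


normal form = (p (p (r)))

1. (p (h (p (h (r) (r))) (r)))  →  (p (p (h (r) (r))))
2. (p (p (h (r) (r))))  →  (p (p (r)))


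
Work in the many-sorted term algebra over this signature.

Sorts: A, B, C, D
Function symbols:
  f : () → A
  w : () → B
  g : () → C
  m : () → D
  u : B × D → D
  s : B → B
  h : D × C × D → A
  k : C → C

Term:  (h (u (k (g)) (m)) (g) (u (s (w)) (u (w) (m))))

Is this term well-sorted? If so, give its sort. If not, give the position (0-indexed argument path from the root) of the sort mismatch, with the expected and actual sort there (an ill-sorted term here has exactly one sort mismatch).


      (g) : C
    (k (g)) : C
    (m) : D
  (u (k (g)) (m)) : ✗ arg 0 at [0, 0] has sort C, expected B
  (g) : C
      (w) : B
    (s (w)) : B
      (w) : B
      (m) : D
    (u (w) (m)) : D
  (u (s (w)) (u (w) (m))) : D

ill-sorted at position [0, 0]: expected B, got C


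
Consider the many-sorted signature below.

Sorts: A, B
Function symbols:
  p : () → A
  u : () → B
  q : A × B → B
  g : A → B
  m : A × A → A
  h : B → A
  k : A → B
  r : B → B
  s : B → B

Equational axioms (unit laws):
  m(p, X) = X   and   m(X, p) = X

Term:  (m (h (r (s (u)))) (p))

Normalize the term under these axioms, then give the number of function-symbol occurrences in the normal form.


1. (m (h (r (s (u)))) (p))  →  (h (r (s (u))))
normal form: (h (r (s (u))))

size = 4


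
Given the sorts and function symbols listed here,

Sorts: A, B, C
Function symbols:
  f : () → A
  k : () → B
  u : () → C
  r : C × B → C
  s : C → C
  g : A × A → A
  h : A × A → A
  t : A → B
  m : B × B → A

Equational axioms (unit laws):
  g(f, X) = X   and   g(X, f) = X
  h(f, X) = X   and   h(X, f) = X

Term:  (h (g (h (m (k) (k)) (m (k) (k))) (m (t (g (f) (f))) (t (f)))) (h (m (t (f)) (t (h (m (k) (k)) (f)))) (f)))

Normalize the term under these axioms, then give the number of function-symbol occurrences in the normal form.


size = 21

1. (h (g (h (m (k) (k)) (m (k) (k))) (m (t (g (f) (f))) (t (f)))) (h (m (t (f)) (t (h (m (k) (k)) (f)))) (f)))  →  (h (g (h (m (k) (k)) (m (k) (k))) (m (t (f)) (t (f)))) (h (m (t (f)) (t (h (m (k) (k)) (f)))) (f)))
2. (h (g (h (m (k) (k)) (m (k) (k))) (m (t (f)) (t (f)))) (h (m (t (f)) (t (h (m (k) (k)) (f)))) (f)))  →  (h (g (h (m (k) (k)) (m (k) (k))) (m (t (f)) (t (f)))) (m (t (f)) (t (h (m (k) (k)) (f)))))
3. (h (g (h (m (k) (k)) (m (k) (k))) (m (t (f)) (t (f)))) (m (t (f)) (t (h (m (k) (k)) (f)))))  →  (h (g (h (m (k) (k)) (m (k) (k))) (m (t (f)) (t (f)))) (m (t (f)) (t (m (k) (k)))))
normal form: (h (g (h (m (k) (k)) (m (k) (k))) (m (t (f)) (t (f)))) (m (t (f)) (t (m (k) (k)))))


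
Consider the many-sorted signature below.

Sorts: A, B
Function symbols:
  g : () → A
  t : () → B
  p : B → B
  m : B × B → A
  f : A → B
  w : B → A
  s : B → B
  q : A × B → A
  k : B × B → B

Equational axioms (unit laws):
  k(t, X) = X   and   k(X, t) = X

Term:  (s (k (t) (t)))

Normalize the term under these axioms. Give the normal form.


1. (s (k (t) (t)))  →  (s (t))

normal form = (s (t))


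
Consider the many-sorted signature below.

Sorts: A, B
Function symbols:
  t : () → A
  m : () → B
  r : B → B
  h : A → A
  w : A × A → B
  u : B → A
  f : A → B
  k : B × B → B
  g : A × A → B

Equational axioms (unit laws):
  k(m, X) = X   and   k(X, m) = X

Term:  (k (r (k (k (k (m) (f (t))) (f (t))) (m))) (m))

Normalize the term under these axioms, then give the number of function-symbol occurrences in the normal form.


1. (k (r (k (k (k (m) (f (t))) (f (t))) (m))) (m))  →  (r (k (k (k (m) (f (t))) (f (t))) (m)))
2. (r (k (k (k (m) (f (t))) (f (t))) (m)))  →  (r (k (k (m) (f (t))) (f (t))))
3. (r (k (k (m) (f (t))) (f (t))))  →  (r (k (f (t)) (f (t))))
normal form: (r (k (f (t)) (f (t))))

size = 6


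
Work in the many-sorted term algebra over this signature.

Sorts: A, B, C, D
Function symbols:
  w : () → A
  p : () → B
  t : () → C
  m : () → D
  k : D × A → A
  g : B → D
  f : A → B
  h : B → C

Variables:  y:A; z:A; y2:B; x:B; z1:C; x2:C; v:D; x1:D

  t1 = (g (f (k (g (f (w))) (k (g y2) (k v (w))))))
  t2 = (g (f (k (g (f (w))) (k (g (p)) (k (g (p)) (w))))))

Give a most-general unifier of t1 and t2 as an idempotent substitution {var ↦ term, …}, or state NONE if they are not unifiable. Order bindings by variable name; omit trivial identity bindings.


{v ↦ (g (p)), y2 ↦ (p)}


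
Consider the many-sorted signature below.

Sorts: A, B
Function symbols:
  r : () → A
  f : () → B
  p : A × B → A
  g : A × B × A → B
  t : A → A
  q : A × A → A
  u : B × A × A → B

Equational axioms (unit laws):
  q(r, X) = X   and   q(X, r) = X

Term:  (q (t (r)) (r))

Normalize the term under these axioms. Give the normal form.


normal form = (t (r))

1. (q (t (r)) (r))  →  (t (r))


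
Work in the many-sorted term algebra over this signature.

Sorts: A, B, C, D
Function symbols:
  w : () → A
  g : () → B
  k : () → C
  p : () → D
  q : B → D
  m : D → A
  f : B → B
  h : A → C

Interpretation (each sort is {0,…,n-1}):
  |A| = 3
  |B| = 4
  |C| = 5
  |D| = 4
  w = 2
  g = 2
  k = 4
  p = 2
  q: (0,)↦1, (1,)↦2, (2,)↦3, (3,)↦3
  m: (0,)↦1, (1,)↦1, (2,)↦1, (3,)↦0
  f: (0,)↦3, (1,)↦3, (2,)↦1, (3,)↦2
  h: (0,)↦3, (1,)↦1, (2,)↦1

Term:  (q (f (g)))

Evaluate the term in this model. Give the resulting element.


value = 2

  g = 2
  (f (g)) = f(2,) = 1
  (q (f (g))) = q(1,) = 2


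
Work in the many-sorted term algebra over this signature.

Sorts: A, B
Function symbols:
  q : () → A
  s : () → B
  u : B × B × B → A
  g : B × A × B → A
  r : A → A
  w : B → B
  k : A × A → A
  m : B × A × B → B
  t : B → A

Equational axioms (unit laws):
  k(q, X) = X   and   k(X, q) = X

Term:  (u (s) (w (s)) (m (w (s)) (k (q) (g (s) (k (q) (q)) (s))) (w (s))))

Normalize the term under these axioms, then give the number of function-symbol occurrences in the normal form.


size = 13

1. (u (s) (w (s)) (m (w (s)) (k (q) (g (s) (k (q) (q)) (s))) (w (s))))  →  (u (s) (w (s)) (m (w (s)) (g (s) (k (q) (q)) (s)) (w (s))))
2. (u (s) (w (s)) (m (w (s)) (g (s) (k (q) (q)) (s)) (w (s))))  →  (u (s) (w (s)) (m (w (s)) (g (s) (q) (s)) (w (s))))
normal form: (u (s) (w (s)) (m (w (s)) (g (s) (q) (s)) (w (s))))


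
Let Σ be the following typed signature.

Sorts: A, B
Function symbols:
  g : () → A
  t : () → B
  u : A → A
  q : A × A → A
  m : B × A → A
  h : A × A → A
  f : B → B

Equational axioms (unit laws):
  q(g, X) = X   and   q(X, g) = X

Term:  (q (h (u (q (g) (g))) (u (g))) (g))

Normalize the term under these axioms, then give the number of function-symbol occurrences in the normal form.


size = 5

1. (q (h (u (q (g) (g))) (u (g))) (g))  →  (h (u (q (g) (g))) (u (g)))
2. (h (u (q (g) (g))) (u (g)))  →  (h (u (g)) (u (g)))
normal form: (h (u (g)) (u (g)))


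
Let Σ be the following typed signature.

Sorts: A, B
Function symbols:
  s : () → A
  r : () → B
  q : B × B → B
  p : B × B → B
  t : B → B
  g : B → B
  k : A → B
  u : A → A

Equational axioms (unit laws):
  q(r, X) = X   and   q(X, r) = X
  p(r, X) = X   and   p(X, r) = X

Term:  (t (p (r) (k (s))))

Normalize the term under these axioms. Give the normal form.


1. (t (p (r) (k (s))))  →  (t (k (s)))

normal form = (t (k (s)))


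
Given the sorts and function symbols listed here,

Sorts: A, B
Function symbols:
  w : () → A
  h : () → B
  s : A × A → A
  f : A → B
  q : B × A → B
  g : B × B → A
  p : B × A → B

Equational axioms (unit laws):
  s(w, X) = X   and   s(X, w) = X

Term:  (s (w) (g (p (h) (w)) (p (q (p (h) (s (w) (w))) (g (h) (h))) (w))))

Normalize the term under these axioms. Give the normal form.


normal form = (g (p (h) (w)) (p (q (p (h) (w)) (g (h) (h))) (w)))

1. (s (w) (g (p (h) (w)) (p (q (p (h) (s (w) (w))) (g (h) (h))) (w))))  →  (g (p (h) (w)) (p (q (p (h) (s (w) (w))) (g (h) (h))) (w)))
2. (g (p (h) (w)) (p (q (p (h) (s (w) (w))) (g (h) (h))) (w)))  →  (g (p (h) (w)) (p (q (p (h) (w)) (g (h) (h))) (w)))


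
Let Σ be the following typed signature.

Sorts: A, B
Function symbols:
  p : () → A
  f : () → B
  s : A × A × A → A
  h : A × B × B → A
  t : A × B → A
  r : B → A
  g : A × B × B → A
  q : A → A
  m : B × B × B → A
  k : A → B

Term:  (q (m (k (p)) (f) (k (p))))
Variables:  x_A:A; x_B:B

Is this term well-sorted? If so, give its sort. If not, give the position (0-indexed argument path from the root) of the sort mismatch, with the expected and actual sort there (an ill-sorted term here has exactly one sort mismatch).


well-sorted; sort = A

      (p) : A
    (k (p)) : B
    (f) : B
      (p) : A
    (k (p)) : B
  (m (k (p)) (f) (k (p))) : A
(q (m (k (p)) (f) (k (p)))) : A


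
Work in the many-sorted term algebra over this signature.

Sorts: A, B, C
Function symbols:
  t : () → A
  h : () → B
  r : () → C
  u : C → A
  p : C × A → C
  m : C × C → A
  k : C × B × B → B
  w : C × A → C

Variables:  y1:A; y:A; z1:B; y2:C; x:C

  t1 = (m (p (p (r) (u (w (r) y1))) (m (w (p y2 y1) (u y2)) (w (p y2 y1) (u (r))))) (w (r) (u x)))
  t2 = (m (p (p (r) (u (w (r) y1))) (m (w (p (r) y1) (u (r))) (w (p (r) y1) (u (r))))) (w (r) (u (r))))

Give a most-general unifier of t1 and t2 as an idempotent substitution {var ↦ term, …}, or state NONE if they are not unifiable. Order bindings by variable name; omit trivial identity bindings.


{x ↦ (r), y2 ↦ (r)}
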